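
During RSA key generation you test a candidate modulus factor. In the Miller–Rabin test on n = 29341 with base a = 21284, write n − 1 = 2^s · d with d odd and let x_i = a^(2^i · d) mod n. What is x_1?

1

n − 1 = 29340 = 2^2 · 7335, so s = 2 and d = 7335.
x_0 = 21284^7335 mod 29341 = 1.
x_1 = 1^2 mod 29341 = 1.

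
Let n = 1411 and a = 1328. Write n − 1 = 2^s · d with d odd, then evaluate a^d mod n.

n − 1 = 1410 = 2^1 · 705, so s = 1 and d = 705.
1328^705 mod 1411 = 1328.

1328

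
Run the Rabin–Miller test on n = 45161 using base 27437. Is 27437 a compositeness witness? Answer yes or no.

n − 1 = 45160 = 2^3 · 5645, so s = 3 and d = 5645.
Repeated squaring mod 45161: 27437^1 ≡ 27437, 27437^2 ≡ 260, 27437^4 ≡ 22439, 27437^8 ≡ 8732, 27437^16 ≡ 16056, 27437^32 ≡ 16148, 27437^64 ≡ 43451, 27437^128 ≡ 33796, 27437^256 ≡ 2765, 27437^512 ≡ 13016, 27437^1024 ≡ 17345, 27437^2048 ≡ 31604, 27437^4096 ≡ 32140.
5645 = 4096 + 1024 + 512 + 8 + 4 + 1, so 27437^5645 ≡ 32140·17345·13016·8732·22439·27437 ≡ 45160 (mod 45161).
x_0 = 27437^5645 mod 45161 = 45160.
x_0 = 45160 ≡ −1, so 27437 is not a witness.

no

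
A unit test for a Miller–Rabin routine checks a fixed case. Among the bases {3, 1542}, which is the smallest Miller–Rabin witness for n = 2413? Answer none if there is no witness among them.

n − 1 = 2412 = 2^2 · 603, so s = 2 and d = 603.
Base 3: x_0 = 3^603 mod 2413 = 873. x_0 is neither 1 nor 2412, so continue squaring. x_1 = 873^2 mod 2413 = 2034. Reached i = s−1 = 1 without hitting −1: 3 is a Miller–Rabin witness and 2413 is composite.
Base 1542: x_0 = 1542^603 mod 2413 = 512. x_0 is neither 1 nor 2412, so continue squaring. x_1 = 512^2 mod 2413 = 1540. Reached i = s−1 = 1 without hitting −1: 1542 is a Miller–Rabin witness and 2413 is composite.
The smallest witness among the given bases is 3.

3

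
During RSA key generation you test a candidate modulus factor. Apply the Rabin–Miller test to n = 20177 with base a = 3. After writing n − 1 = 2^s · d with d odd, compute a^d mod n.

6431

n − 1 = 20176 = 2^4 · 1261, so s = 4 and d = 1261.
3^1261 mod 20177 = 6431.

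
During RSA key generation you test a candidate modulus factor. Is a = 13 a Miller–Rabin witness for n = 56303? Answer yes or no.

n − 1 = 56302 = 2^1 · 28151, so s = 1 and d = 28151.
x_0 = 13^28151 mod 56303 = 39026.
x_0 ∉ {1, 56302} and s = 1, so 13 is a Miller–Rabin witness and 56303 is composite.

yes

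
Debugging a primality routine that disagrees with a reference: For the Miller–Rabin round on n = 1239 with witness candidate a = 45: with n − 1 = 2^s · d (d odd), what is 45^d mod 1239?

990

n − 1 = 1238 = 2^1 · 619, so s = 1 and d = 619.
45^619 mod 1239 = 990.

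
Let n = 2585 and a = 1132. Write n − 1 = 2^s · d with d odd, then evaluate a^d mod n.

98

n − 1 = 2584 = 2^3 · 323, so s = 3 and d = 323.
1132^323 mod 2585 = 98.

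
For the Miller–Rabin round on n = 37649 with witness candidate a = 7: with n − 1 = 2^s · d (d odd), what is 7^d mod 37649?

n − 1 = 37648 = 2^4 · 2353, so s = 4 and d = 2353.
Repeated squaring mod 37649: 7^1 ≡ 7, 7^2 ≡ 49, 7^4 ≡ 2401, 7^8 ≡ 4504, 7^16 ≡ 30854, 7^32 ≡ 14351, 7^64 ≡ 11171, 7^128 ≡ 22455, 7^256 ≡ 31617, 7^512 ≡ 16090, 7^1024 ≡ 13576, 7^2048 ≡ 15921.
2353 = 2048 + 256 + 32 + 16 + 1, so 7^2353 ≡ 15921·31617·14351·30854·7 ≡ 25505 (mod 37649).

25505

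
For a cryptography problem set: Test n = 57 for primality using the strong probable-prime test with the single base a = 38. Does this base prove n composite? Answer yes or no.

yes

n − 1 = 56 = 2^3 · 7, so s = 3 and d = 7.
By repeated squaring, 38^7 ≡ 38 (mod 57).
x_0 = 38^7 mod 57 = 38.
x_0 is neither 1 nor 56, so continue squaring.
x_1 = 38^2 mod 57 = 19.
x_2 = 19^2 mod 57 = 19.
Reached i = s−1 = 2 without hitting −1: 38 is a Miller–Rabin witness and 57 is composite.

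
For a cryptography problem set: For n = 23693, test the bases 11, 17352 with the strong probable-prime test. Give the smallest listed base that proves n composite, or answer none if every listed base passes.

11

n − 1 = 23692 = 2^2 · 5923, so s = 2 and d = 5923.
Base 11: x_0 = 11^5923 mod 23693 = 10632. x_0 is neither 1 nor 23692, so continue squaring. x_1 = 10632^2 mod 23693 = 121. Reached i = s−1 = 1 without hitting −1: 11 is a Miller–Rabin witness and 23693 is composite.
Base 17352: x_0 = 17352^5923 mod 23693 = 14084. x_0 is neither 1 nor 23692, so continue squaring. x_1 = 14084^2 mod 23693 = 1260. Reached i = s−1 = 1 without hitting −1: 17352 is a Miller–Rabin witness and 23693 is composite.
The smallest witness among the given bases is 11.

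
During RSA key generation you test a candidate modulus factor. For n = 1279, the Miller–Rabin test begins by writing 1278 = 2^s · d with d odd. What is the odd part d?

Halving: 1278 → 639; 639 is odd.
So 1278 = 2^1 · 639.

639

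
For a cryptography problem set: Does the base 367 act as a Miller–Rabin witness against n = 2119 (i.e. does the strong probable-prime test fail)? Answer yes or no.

n − 1 = 2118 = 2^1 · 1059, so s = 1 and d = 1059.
x_0 = 367^1059 mod 2119 = 1925.
x_0 ∉ {1, 2118} and s = 1, so 367 is a Miller–Rabin witness and 2119 is composite.

yes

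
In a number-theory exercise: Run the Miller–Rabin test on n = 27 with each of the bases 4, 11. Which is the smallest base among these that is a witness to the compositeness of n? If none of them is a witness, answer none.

4

n − 1 = 26 = 2^1 · 13, so s = 1 and d = 13.
Base 4: x_0 = 4^13 mod 27 = 13. x_0 ∉ {1, 26} and s = 1, so 4 is a Miller–Rabin witness and 27 is composite.
Base 11: x_0 = 11^13 mod 27 = 20. x_0 ∉ {1, 26} and s = 1, so 11 is a Miller–Rabin witness and 27 is composite.
The smallest witness among the given bases is 4.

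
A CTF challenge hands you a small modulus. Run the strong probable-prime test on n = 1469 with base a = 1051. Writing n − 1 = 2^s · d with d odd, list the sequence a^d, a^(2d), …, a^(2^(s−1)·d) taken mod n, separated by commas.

639, 1408

n − 1 = 1468 = 2^2 · 367, so s = 2 and d = 367.
x_0 = 1051^367 mod 1469 = 639.
x_1 = 639^2 mod 1469 = 1408.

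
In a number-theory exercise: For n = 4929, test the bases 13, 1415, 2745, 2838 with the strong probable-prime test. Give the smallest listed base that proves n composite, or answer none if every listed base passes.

n − 1 = 4928 = 2^6 · 77, so s = 6 and d = 77.
Base 13: x_0 = 13^77 mod 4929 = 3706. x_0 is neither 1 nor 4928, so continue squaring. x_1 = 3706^2 mod 4929 = 2242. x_2 = 2242^2 mod 4929 = 3913. x_3 = 3913^2 mod 4929 = 2095. x_4 = 2095^2 mod 4929 = 2215. x_5 = 2215^2 mod 4929 = 1870. Reached i = s−1 = 5 without hitting −1: 13 is a Miller–Rabin witness and 4929 is composite.
Base 1415: x_0 = 1415^77 mod 4929 = 3965. x_0 is neither 1 nor 4928, so continue squaring. x_1 = 3965^2 mod 4929 = 2644. x_2 = 2644^2 mod 4929 = 1414. x_3 = 1414^2 mod 4929 = 3151. x_4 = 3151^2 mod 4929 = 1795. x_5 = 1795^2 mod 4929 = 3388. Reached i = s−1 = 5 without hitting −1: 1415 is a Miller–Rabin witness and 4929 is composite.
Base 2745: x_0 = 2745^77 mod 4929 = 1137. x_0 is neither 1 nor 4928, so continue squaring. x_1 = 1137^2 mod 4929 = 1371. x_2 = 1371^2 mod 4929 = 1692. x_3 = 1692^2 mod 4929 = 4044. x_4 = 4044^2 mod 4929 = 4443. x_5 = 4443^2 mod 4929 = 4533. Reached i = s−1 = 5 without hitting −1: 2745 is a Miller–Rabin witness and 4929 is composite.
Base 2838: x_0 = 2838^77 mod 4929 = 1230. x_0 is neither 1 nor 4928, so continue squaring. x_1 = 1230^2 mod 4929 = 4626. x_2 = 4626^2 mod 4929 = 3087. x_3 = 3087^2 mod 4929 = 1812. x_4 = 1812^2 mod 4929 = 630. x_5 = 630^2 mod 4929 = 2580. Reached i = s−1 = 5 without hitting −1: 2838 is a Miller–Rabin witness and 4929 is composite.
The smallest witness among the given bases is 13.

13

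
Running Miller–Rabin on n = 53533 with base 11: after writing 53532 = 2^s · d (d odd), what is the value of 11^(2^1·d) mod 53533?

10260

n − 1 = 53532 = 2^2 · 13383, so s = 2 and d = 13383.
x_0 = 11^13383 mod 53533 = 6837.
x_1 = 6837^2 mod 53533 = 10260.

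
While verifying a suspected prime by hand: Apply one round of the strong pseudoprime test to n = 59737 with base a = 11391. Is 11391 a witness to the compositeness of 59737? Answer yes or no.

yes

n − 1 = 59736 = 2^3 · 7467, so s = 3 and d = 7467.
x_0 = 11391^7467 mod 59737 = 20927.
x_0 is neither 1 nor 59736, so continue squaring.
x_1 = 20927^2 mod 59737 = 7382.
x_2 = 7382^2 mod 59737 = 13780.
Reached i = s−1 = 2 without hitting −1: 11391 is a Miller–Rabin witness and 59737 is composite.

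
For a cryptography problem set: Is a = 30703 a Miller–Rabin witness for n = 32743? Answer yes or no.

no

n − 1 = 32742 = 2^1 · 16371, so s = 1 and d = 16371.
Repeated squaring mod 32743: 30703^1 ≡ 30703, 30703^2 ≡ 3239, 30703^4 ≡ 13361, 30703^8 ≡ 1485, 30703^16 ≡ 11444, 30703^32 ≡ 25879, 30703^64 ≡ 30062, 30703^128 ≡ 17044, 30703^256 ≡ 2040, 30703^512 ≡ 3239, 30703^1024 ≡ 13361, 30703^2048 ≡ 1485, 30703^4096 ≡ 11444, 30703^8192 ≡ 25879.
16371 = 8192 + 4096 + 2048 + 1024 + 512 + 256 + 128 + 64 + 32 + 16 + 2 + 1, so 30703^16371 ≡ 25879·11444·1485·13361·3239·2040·17044·30062·25879·11444·3239·30703 ≡ 32742 (mod 32743).
x_0 = 30703^16371 mod 32743 = 32742.
x_0 = 32742 ≡ −1, so 30703 is not a witness.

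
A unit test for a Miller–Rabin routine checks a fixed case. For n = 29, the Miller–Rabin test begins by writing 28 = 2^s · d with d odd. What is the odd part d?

Halving: 28 → 14 → 7; 7 is odd.
So 28 = 2^2 · 7.

7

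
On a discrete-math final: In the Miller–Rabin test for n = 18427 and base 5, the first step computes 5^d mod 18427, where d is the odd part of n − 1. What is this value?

18426

n − 1 = 18426 = 2^1 · 9213, so s = 1 and d = 9213.
Repeated squaring mod 18427: 5^1 ≡ 5, 5^2 ≡ 25, 5^4 ≡ 625, 5^8 ≡ 3658, 5^16 ≡ 2962, 5^32 ≡ 2192, 5^64 ≡ 13844, 5^128 ≡ 15536, 5^256 ≡ 10450, 5^512 ≡ 4098, 5^1024 ≡ 6607, 5^2048 ≡ 17313, 5^4096 ≡ 6387, 5^8192 ≡ 14818.
9213 = 8192 + 512 + 256 + 128 + 64 + 32 + 16 + 8 + 4 + 1, so 5^9213 ≡ 14818·4098·10450·15536·13844·2192·2962·3658·625·5 ≡ 18426 (mod 18427).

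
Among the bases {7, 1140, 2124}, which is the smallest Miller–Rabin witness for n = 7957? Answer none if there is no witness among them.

n − 1 = 7956 = 2^2 · 1989, so s = 2 and d = 1989.
Base 7: x_0 = 7^1989 mod 7957 = 4078. x_0 is neither 1 nor 7956, so continue squaring. x_1 = 4078^2 mod 7957 = 7911. Reached i = s−1 = 1 without hitting −1: 7 is a Miller–Rabin witness and 7957 is composite.
Base 1140: x_0 = 1140^1989 mod 7957 = 4025. x_0 is neither 1 nor 7956, so continue squaring. x_1 = 4025^2 mod 7957 = 173. Reached i = s−1 = 1 without hitting −1: 1140 is a Miller–Rabin witness and 7957 is composite.
Base 2124: x_0 = 2124^1989 mod 7957 = 3202. x_0 is neither 1 nor 7956, so continue squaring. x_1 = 3202^2 mod 7957 = 4188. Reached i = s−1 = 1 without hitting −1: 2124 is a Miller–Rabin witness and 7957 is composite.
The smallest witness among the given bases is 7.

7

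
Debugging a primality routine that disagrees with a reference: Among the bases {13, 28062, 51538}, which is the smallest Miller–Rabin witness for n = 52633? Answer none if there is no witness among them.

n − 1 = 52632 = 2^3 · 6579, so s = 3 and d = 6579.
Base 13: x_0 = 13^6579 mod 52633 = 36875. x_0 is neither 1 nor 52632, so continue squaring. x_1 = 36875^2 mod 52633 = 44703. x_2 = 44703^2 mod 52633 = 41098. Reached i = s−1 = 2 without hitting −1: 13 is a Miller–Rabin witness and 52633 is composite.
Base 28062: x_0 = 28062^6579 mod 52633 = 26781. x_0 is neither 1 nor 52632, so continue squaring. x_1 = 26781^2 mod 52633 = 44703. x_2 = 44703^2 mod 52633 = 41098. Reached i = s−1 = 2 without hitting −1: 28062 is a Miller–Rabin witness and 52633 is composite.
Base 51538: x_0 = 51538^6579 mod 52633 = 46866. x_0 is neither 1 nor 52632, so continue squaring. x_1 = 46866^2 mod 52633 = 46866. x_2 = 46866^2 mod 52633 = 46866. Reached i = s−1 = 2 without hitting −1: 51538 is a Miller–Rabin witness and 52633 is composite.
The smallest witness among the given bases is 13.

13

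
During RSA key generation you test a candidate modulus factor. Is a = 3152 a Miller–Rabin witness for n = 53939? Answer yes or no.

no

n − 1 = 53938 = 2^1 · 26969, so s = 1 and d = 26969.
By repeated squaring, 3152^26969 ≡ 1 (mod 53939).
x_0 = 3152^26969 mod 53939 = 1.
x_0 = 1, so 3152 is not a witness.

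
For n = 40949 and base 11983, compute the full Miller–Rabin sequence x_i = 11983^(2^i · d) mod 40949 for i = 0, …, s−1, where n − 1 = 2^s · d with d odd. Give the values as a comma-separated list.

40948, 1

n − 1 = 40948 = 2^2 · 10237, so s = 2 and d = 10237.
x_0 = 11983^10237 mod 40949 = 40948.
x_1 = 40948^2 mod 40949 = 1.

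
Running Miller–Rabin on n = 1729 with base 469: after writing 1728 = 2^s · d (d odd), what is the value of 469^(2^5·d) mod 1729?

n − 1 = 1728 = 2^6 · 27, so s = 6 and d = 27.
x_0 = 469^27 mod 1729 = 1652.
x_1 = 1652^2 mod 1729 = 742.
x_2 = 742^2 mod 1729 = 742.
x_3 = 742^2 mod 1729 = 742.
x_4 = 742^2 mod 1729 = 742.
x_5 = 742^2 mod 1729 = 742.

742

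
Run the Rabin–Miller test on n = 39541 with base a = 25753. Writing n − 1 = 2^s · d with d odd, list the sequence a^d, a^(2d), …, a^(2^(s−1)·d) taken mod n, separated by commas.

39540, 1

n − 1 = 39540 = 2^2 · 9885, so s = 2 and d = 9885.
x_0 = 25753^9885 mod 39541 = 39540.
x_1 = 39540^2 mod 39541 = 1.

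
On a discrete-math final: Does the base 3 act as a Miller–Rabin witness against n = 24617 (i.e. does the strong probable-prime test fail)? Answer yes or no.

yes

n − 1 = 24616 = 2^3 · 3077, so s = 3 and d = 3077.
x_0 = 3^3077 mod 24617 = 12050.
x_0 is neither 1 nor 24616, so continue squaring.
x_1 = 12050^2 mod 24617 = 11434.
x_2 = 11434^2 mod 24617 = 20086.
Reached i = s−1 = 2 without hitting −1: 3 is a Miller–Rabin witness and 24617 is composite.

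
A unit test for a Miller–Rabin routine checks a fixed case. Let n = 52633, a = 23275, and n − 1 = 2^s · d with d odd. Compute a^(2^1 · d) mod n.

n − 1 = 52632 = 2^3 · 6579, so s = 3 and d = 6579.
x_0 = 23275^6579 mod 52633 = 41510.
x_1 = 41510^2 mod 52633 = 33579.

33579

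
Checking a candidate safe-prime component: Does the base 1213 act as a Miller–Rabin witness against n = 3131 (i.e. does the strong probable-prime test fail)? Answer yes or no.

no

n − 1 = 3130 = 2^1 · 1565, so s = 1 and d = 1565.
x_0 = 1213^1565 mod 3131 = 1.
x_0 = 1, so 1213 is not a witness.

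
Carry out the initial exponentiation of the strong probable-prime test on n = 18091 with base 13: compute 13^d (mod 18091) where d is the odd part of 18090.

n − 1 = 18090 = 2^1 · 9045, so s = 1 and d = 9045.
13^9045 mod 18091 = 17875.

17875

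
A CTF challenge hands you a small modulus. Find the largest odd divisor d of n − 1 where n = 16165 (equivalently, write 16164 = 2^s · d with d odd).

Halving: 16164 → 8082 → 4041; 4041 is odd.
So 16164 = 2^2 · 4041.

4041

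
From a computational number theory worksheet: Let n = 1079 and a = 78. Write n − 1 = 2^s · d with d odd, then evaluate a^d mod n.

n − 1 = 1078 = 2^1 · 539, so s = 1 and d = 539.
Repeated squaring mod 1079: 78^1 ≡ 78, 78^2 ≡ 689, 78^4 ≡ 1040, 78^8 ≡ 442, 78^16 ≡ 65, 78^32 ≡ 988, 78^64 ≡ 728, 78^128 ≡ 195, 78^256 ≡ 260, 78^512 ≡ 702.
539 = 512 + 16 + 8 + 2 + 1, so 78^539 ≡ 702·65·442·689·78 ≡ 104 (mod 1079).

104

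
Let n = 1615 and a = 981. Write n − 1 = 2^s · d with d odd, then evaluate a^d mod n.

721

n − 1 = 1614 = 2^1 · 807, so s = 1 and d = 807.
981^807 mod 1615 = 721.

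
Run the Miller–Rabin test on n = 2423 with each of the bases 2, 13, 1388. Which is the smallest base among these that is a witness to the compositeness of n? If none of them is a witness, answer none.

n − 1 = 2422 = 2^1 · 1211, so s = 1 and d = 1211.
Base 2: x_0 = 2^1211 mod 2423 = 1. x_0 = 1, so 2 is not a witness.
Base 13: x_0 = 13^1211 mod 2423 = 2422. x_0 = 2422 ≡ −1, so 13 is not a witness.
Base 1388: x_0 = 1388^1211 mod 2423 = 2422. x_0 = 2422 ≡ −1, so 1388 is not a witness.
No listed base is a witness for 2423.

none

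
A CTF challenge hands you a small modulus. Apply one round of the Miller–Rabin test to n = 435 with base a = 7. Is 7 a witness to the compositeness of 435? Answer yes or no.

yes

n − 1 = 434 = 2^1 · 217, so s = 1 and d = 217.
x_0 = 7^217 mod 435 = 262.
x_0 ∉ {1, 434} and s = 1, so 7 is a Miller–Rabin witness and 435 is composite.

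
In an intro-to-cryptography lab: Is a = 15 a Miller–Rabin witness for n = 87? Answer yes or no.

n − 1 = 86 = 2^1 · 43, so s = 1 and d = 43.
x_0 = 15^43 mod 87 = 72.
x_0 ∉ {1, 86} and s = 1, so 15 is a Miller–Rabin witness and 87 is composite.

yes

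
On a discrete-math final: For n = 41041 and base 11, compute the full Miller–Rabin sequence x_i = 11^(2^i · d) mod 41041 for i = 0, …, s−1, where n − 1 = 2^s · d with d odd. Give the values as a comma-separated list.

n − 1 = 41040 = 2^4 · 2565, so s = 4 and d = 2565.
x_0 = 11^2565 mod 41041 = 4103.
x_1 = 4103^2 mod 41041 = 7799.
x_2 = 7799^2 mod 41041 = 1639.
x_3 = 1639^2 mod 41041 = 18656.

4103, 7799, 1639, 18656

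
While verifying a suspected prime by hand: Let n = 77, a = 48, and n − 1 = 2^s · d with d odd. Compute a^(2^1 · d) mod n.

64

n − 1 = 76 = 2^2 · 19, so s = 2 and d = 19.
Repeated squaring mod 77: 48^1 ≡ 48, 48^2 ≡ 71, 48^4 ≡ 36, 48^8 ≡ 64, 48^16 ≡ 15.
19 = 16 + 2 + 1, so 48^19 ≡ 15·71·48 ≡ 69 (mod 77).
x_0 = 69.
x_1 = 69^2 mod 77 = 64.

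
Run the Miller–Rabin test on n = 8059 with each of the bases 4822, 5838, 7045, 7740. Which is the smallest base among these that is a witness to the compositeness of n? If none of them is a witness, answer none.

n − 1 = 8058 = 2^1 · 4029, so s = 1 and d = 4029.
Base 4822: x_0 = 4822^4029 mod 8059 = 1. x_0 = 1, so 4822 is not a witness.
Base 5838: x_0 = 5838^4029 mod 8059 = 1. x_0 = 1, so 5838 is not a witness.
Base 7045: x_0 = 7045^4029 mod 8059 = 8058. x_0 = 8058 ≡ −1, so 7045 is not a witness.
Base 7740: x_0 = 7740^4029 mod 8059 = 1. x_0 = 1, so 7740 is not a witness.
No listed base is a witness for 8059.

none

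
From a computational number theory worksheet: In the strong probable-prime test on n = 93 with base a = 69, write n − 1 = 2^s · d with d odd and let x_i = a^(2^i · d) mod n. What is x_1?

n − 1 = 92 = 2^2 · 23, so s = 2 and d = 23.
Repeated squaring mod 93: 69^1 ≡ 69, 69^2 ≡ 18, 69^4 ≡ 45, 69^8 ≡ 72, 69^16 ≡ 69.
23 = 16 + 4 + 2 + 1, so 69^23 ≡ 69·45·18·69 ≡ 72 (mod 93).
x_0 = 72.
x_1 = 72^2 mod 93 = 69.

69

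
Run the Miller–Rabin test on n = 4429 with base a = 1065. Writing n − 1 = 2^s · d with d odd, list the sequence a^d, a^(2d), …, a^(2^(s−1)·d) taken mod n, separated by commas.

n − 1 = 4428 = 2^2 · 1107, so s = 2 and d = 1107.
x_0 = 1065^1107 mod 4429 = 3596.
x_1 = 3596^2 mod 4429 = 2965.

3596, 2965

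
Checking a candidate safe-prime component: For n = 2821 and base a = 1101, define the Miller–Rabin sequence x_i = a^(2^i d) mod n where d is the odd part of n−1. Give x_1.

n − 1 = 2820 = 2^2 · 705, so s = 2 and d = 705.
x_0 = 1101^705 mod 2821 = 1.
x_1 = 1^2 mod 2821 = 1.

1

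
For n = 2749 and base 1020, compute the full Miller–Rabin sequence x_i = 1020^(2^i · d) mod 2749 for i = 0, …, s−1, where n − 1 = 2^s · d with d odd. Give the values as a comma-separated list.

n − 1 = 2748 = 2^2 · 687, so s = 2 and d = 687.
x_0 = 1020^687 mod 2749 = 2109.
x_1 = 2109^2 mod 2749 = 2748.

2109, 2748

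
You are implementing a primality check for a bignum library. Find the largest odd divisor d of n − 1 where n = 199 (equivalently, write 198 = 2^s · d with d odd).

99

Halving: 198 → 99; 99 is odd.
So 198 = 2^1 · 99.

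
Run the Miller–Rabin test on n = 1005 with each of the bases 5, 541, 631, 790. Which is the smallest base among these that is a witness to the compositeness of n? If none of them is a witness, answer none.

n − 1 = 1004 = 2^2 · 251, so s = 2 and d = 251.
Base 5: x_0 = 5^251 mod 1005 = 410. x_0 is neither 1 nor 1004, so continue squaring. x_1 = 410^2 mod 1005 = 265. Reached i = s−1 = 1 without hitting −1: 5 is a Miller–Rabin witness and 1005 is composite.
Base 541: x_0 = 541^251 mod 1005 = 946. x_0 is neither 1 nor 1004, so continue squaring. x_1 = 946^2 mod 1005 = 466. Reached i = s−1 = 1 without hitting −1: 541 is a Miller–Rabin witness and 1005 is composite.
Base 631: x_0 = 631^251 mod 1005 = 166. x_0 is neither 1 nor 1004, so continue squaring. x_1 = 166^2 mod 1005 = 421. Reached i = s−1 = 1 without hitting −1: 631 is a Miller–Rabin witness and 1005 is composite.
Base 790: x_0 = 790^251 mod 1005 = 295. x_0 is neither 1 nor 1004, so continue squaring. x_1 = 295^2 mod 1005 = 595. Reached i = s−1 = 1 without hitting −1: 790 is a Miller–Rabin witness and 1005 is composite.
The smallest witness among the given bases is 5.

5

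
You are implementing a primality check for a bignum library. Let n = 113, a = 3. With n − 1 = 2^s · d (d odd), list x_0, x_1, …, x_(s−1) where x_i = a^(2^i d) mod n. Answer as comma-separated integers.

40, 18, 98, 112

n − 1 = 112 = 2^4 · 7, so s = 4 and d = 7.
x_0 = 3^7 mod 113 = 40.
x_1 = 40^2 mod 113 = 18.
x_2 = 18^2 mod 113 = 98.
x_3 = 98^2 mod 113 = 112.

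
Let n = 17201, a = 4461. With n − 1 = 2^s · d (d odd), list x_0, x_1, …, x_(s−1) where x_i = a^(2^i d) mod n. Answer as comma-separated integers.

n − 1 = 17200 = 2^4 · 1075, so s = 4 and d = 1075.
x_0 = 4461^1075 mod 17201 = 6937.
x_1 = 6937^2 mod 17201 = 10772.
x_2 = 10772^2 mod 17201 = 15239.
x_3 = 15239^2 mod 17201 = 13621.

6937, 10772, 15239, 13621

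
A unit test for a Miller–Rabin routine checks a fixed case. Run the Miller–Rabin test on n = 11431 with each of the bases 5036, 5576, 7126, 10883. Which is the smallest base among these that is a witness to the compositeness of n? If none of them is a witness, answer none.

5576

n − 1 = 11430 = 2^1 · 5715, so s = 1 and d = 5715.
Base 5036: x_0 = 5036^5715 mod 11431 = 11430. x_0 = 11430 ≡ −1, so 5036 is not a witness.
Base 5576: x_0 = 5576^5715 mod 11431 = 8849. x_0 ∉ {1, 11430} and s = 1, so 5576 is a Miller–Rabin witness and 11431 is composite.
Base 7126: x_0 = 7126^5715 mod 11431 = 9198. x_0 ∉ {1, 11430} and s = 1, so 7126 is a Miller–Rabin witness and 11431 is composite.
Base 10883: x_0 = 10883^5715 mod 11431 = 48. x_0 ∉ {1, 11430} and s = 1, so 10883 is a Miller–Rabin witness and 11431 is composite.
The smallest witness among the given bases is 5576.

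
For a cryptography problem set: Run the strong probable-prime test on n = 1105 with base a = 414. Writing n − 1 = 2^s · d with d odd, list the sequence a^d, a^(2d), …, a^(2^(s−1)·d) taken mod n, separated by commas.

n − 1 = 1104 = 2^4 · 69, so s = 4 and d = 69.
x_0 = 414^69 mod 1105 = 619.
x_1 = 619^2 mod 1105 = 831.
x_2 = 831^2 mod 1105 = 1041.
x_3 = 1041^2 mod 1105 = 781.

619, 831, 1041, 781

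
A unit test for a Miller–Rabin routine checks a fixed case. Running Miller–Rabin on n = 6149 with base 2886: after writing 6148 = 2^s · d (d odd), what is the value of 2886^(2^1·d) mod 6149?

n − 1 = 6148 = 2^2 · 1537, so s = 2 and d = 1537.
x_0 = 2886^1537 mod 6149 = 5395.
x_1 = 5395^2 mod 6149 = 2808.

2808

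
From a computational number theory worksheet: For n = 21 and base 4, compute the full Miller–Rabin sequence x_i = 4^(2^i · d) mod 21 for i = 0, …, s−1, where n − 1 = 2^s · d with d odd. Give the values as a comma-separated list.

16, 4

n − 1 = 20 = 2^2 · 5, so s = 2 and d = 5.
x_0 = 4^5 mod 21 = 16.
x_1 = 16^2 mod 21 = 4.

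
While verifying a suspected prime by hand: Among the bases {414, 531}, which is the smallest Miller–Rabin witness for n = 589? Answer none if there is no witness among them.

n − 1 = 588 = 2^2 · 147, so s = 2 and d = 147.
Base 414: x_0 = 414^147 mod 589 = 449. x_0 is neither 1 nor 588, so continue squaring. x_1 = 449^2 mod 589 = 163. Reached i = s−1 = 1 without hitting −1: 414 is a Miller–Rabin witness and 589 is composite.
Base 531: x_0 = 531^147 mod 589 = 512. x_0 is neither 1 nor 588, so continue squaring. x_1 = 512^2 mod 589 = 39. Reached i = s−1 = 1 without hitting −1: 531 is a Miller–Rabin witness and 589 is composite.
The smallest witness among the given bases is 414.

414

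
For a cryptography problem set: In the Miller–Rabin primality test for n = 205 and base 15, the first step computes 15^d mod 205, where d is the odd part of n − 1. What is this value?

70

n − 1 = 204 = 2^2 · 51, so s = 2 and d = 51.
By repeated squaring, 15^51 ≡ 70 (mod 205).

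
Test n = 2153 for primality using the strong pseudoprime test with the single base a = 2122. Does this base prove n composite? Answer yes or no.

no

n − 1 = 2152 = 2^3 · 269, so s = 3 and d = 269.
x_0 = 2122^269 mod 2153 = 232.
x_0 is neither 1 nor 2152, so continue squaring.
x_1 = 232^2 mod 2153 = 2152.
x_1 ≡ −1, so 2122 is not a witness.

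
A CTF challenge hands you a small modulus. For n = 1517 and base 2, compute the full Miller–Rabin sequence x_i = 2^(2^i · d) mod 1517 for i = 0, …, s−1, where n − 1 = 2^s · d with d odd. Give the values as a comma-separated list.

n − 1 = 1516 = 2^2 · 379, so s = 2 and d = 379.
x_0 = 2^379 mod 1517 = 923.
x_1 = 923^2 mod 1517 = 892.

923, 892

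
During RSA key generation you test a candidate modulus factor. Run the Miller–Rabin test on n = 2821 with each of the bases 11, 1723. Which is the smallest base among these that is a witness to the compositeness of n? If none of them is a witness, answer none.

n − 1 = 2820 = 2^2 · 705, so s = 2 and d = 705.
Base 11: x_0 = 11^705 mod 2821 = 1828. x_0 is neither 1 nor 2820, so continue squaring. x_1 = 1828^2 mod 2821 = 1520. Reached i = s−1 = 1 without hitting −1: 11 is a Miller–Rabin witness and 2821 is composite.
Base 1723: x_0 = 1723^705 mod 2821 = 1737. x_0 is neither 1 nor 2820, so continue squaring. x_1 = 1737^2 mod 2821 = 1520. Reached i = s−1 = 1 without hitting −1: 1723 is a Miller–Rabin witness and 2821 is composite.
The smallest witness among the given bases is 11.

11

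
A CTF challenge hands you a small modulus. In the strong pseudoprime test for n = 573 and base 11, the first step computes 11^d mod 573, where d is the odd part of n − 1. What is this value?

n − 1 = 572 = 2^2 · 143, so s = 2 and d = 143.
11^143 mod 573 = 275.

275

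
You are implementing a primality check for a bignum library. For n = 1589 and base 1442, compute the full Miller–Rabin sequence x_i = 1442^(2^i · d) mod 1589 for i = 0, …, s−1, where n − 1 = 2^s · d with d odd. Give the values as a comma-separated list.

n − 1 = 1588 = 2^2 · 397, so s = 2 and d = 397.
x_0 = 1442^397 mod 1589 = 602.
x_1 = 602^2 mod 1589 = 112.

602, 112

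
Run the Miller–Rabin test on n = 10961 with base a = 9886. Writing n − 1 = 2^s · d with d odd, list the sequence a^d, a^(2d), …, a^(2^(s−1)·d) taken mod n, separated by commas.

9391, 9636, 1865, 3588

n − 1 = 10960 = 2^4 · 685, so s = 4 and d = 685.
x_0 = 9886^685 mod 10961 = 9391.
x_1 = 9391^2 mod 10961 = 9636.
x_2 = 9636^2 mod 10961 = 1865.
x_3 = 1865^2 mod 10961 = 3588.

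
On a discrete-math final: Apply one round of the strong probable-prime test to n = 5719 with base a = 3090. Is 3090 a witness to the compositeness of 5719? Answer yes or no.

n − 1 = 5718 = 2^1 · 2859, so s = 1 and d = 2859.
x_0 = 3090^2859 mod 5719 = 5718.
x_0 = 5718 ≡ −1, so 3090 is not a witness.

no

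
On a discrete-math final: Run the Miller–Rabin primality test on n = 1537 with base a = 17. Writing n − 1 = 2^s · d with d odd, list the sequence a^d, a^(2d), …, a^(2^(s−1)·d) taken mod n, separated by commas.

302, 521, 929, 784, 1393, 755, 1335, 842, 407

n − 1 = 1536 = 2^9 · 3, so s = 9 and d = 3.
x_0 = 17^3 mod 1537 = 302.
x_1 = 302^2 mod 1537 = 521.
x_2 = 521^2 mod 1537 = 929.
x_3 = 929^2 mod 1537 = 784.
x_4 = 784^2 mod 1537 = 1393.
x_5 = 1393^2 mod 1537 = 755.
x_6 = 755^2 mod 1537 = 1335.
x_7 = 1335^2 mod 1537 = 842.
x_8 = 842^2 mod 1537 = 407.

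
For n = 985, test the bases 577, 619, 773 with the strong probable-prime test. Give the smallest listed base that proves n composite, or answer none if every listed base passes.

n − 1 = 984 = 2^3 · 123, so s = 3 and d = 123.
Base 577: x_0 = 577^123 mod 985 = 408. x_0 is neither 1 nor 984, so continue squaring. x_1 = 408^2 mod 985 = 984. x_1 ≡ −1, so 577 is not a witness.
Base 619: x_0 = 619^123 mod 985 = 379. x_0 is neither 1 nor 984, so continue squaring. x_1 = 379^2 mod 985 = 816. x_2 = 816^2 mod 985 = 981. Reached i = s−1 = 2 without hitting −1: 619 is a Miller–Rabin witness and 985 is composite.
Base 773: x_0 = 773^123 mod 985 = 812. x_0 is neither 1 nor 984, so continue squaring. x_1 = 812^2 mod 985 = 379. x_2 = 379^2 mod 985 = 816. Reached i = s−1 = 2 without hitting −1: 773 is a Miller–Rabin witness and 985 is composite.
The smallest witness among the given bases is 619.

619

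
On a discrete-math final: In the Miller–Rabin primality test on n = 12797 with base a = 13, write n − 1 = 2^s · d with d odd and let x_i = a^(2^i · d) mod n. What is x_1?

6894

n − 1 = 12796 = 2^2 · 3199, so s = 2 and d = 3199.
x_0 = 13^3199 mod 12797 = 2121.
x_1 = 2121^2 mod 12797 = 6894.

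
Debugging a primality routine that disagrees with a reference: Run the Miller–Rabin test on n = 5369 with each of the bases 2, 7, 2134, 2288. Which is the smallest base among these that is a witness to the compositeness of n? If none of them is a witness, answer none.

2

n − 1 = 5368 = 2^3 · 671, so s = 3 and d = 671.
Base 2: x_0 = 2^671 mod 5369 = 4232. x_0 is neither 1 nor 5368, so continue squaring. x_1 = 4232^2 mod 5369 = 4209. x_2 = 4209^2 mod 5369 = 3350. Reached i = s−1 = 2 without hitting −1: 2 is a Miller–Rabin witness and 5369 is composite.
Base 7: x_0 = 7^671 mod 5369 = 1575. x_0 is neither 1 nor 5368, so continue squaring. x_1 = 1575^2 mod 5369 = 147. x_2 = 147^2 mod 5369 = 133. Reached i = s−1 = 2 without hitting −1: 7 is a Miller–Rabin witness and 5369 is composite.
Base 2134: x_0 = 2134^671 mod 5369 = 384. x_0 is neither 1 nor 5368, so continue squaring. x_1 = 384^2 mod 5369 = 2493. x_2 = 2493^2 mod 5369 = 3116. Reached i = s−1 = 2 without hitting −1: 2134 is a Miller–Rabin witness and 5369 is composite.
Base 2288: x_0 = 2288^671 mod 5369 = 4017. x_0 is neither 1 nor 5368, so continue squaring. x_1 = 4017^2 mod 5369 = 2444. x_2 = 2444^2 mod 5369 = 2808. Reached i = s−1 = 2 without hitting −1: 2288 is a Miller–Rabin witness and 5369 is composite.
The smallest witness among the given bases is 2.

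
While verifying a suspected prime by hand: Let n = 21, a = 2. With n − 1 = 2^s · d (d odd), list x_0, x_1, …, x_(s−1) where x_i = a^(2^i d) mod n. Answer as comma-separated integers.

11, 16

n − 1 = 20 = 2^2 · 5, so s = 2 and d = 5.
x_0 = 2^5 mod 21 = 11.
x_1 = 11^2 mod 21 = 16.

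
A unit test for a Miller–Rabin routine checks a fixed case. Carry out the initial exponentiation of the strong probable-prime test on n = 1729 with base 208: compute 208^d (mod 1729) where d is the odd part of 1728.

n − 1 = 1728 = 2^6 · 27, so s = 6 and d = 27.
208^27 mod 1729 = 1196.

1196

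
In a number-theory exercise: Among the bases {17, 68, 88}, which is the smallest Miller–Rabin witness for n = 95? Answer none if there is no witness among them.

n − 1 = 94 = 2^1 · 47, so s = 1 and d = 47.
Base 17: x_0 = 17^47 mod 95 = 23. x_0 ∉ {1, 94} and s = 1, so 17 is a Miller–Rabin witness and 95 is composite.
Base 68: x_0 = 68^47 mod 95 = 7. x_0 ∉ {1, 94} and s = 1, so 68 is a Miller–Rabin witness and 95 is composite.
Base 88: x_0 = 88^47 mod 95 = 27. x_0 ∉ {1, 94} and s = 1, so 88 is a Miller–Rabin witness and 95 is composite.
The smallest witness among the given bases is 17.

17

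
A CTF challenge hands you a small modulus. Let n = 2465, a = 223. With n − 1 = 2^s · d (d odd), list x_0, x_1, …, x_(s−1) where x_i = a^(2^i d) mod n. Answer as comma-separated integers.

1103, 1364, 1886, 1, 1

n − 1 = 2464 = 2^5 · 77, so s = 5 and d = 77.
x_0 = 223^77 mod 2465 = 1103.
x_1 = 1103^2 mod 2465 = 1364.
x_2 = 1364^2 mod 2465 = 1886.
x_3 = 1886^2 mod 2465 = 1.
x_4 = 1^2 mod 2465 = 1.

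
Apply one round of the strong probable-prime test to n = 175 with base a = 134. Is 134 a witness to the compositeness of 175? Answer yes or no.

n − 1 = 174 = 2^1 · 87, so s = 1 and d = 87.
By repeated squaring, 134^87 ≡ 169 (mod 175).
x_0 = 134^87 mod 175 = 169.
x_0 ∉ {1, 174} and s = 1, so 134 is a Miller–Rabin witness and 175 is composite.

yes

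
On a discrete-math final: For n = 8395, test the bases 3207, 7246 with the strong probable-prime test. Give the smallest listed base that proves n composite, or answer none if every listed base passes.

3207

n − 1 = 8394 = 2^1 · 4197, so s = 1 and d = 4197.
Base 3207: x_0 = 3207^4197 mod 8395 = 3122. x_0 ∉ {1, 8394} and s = 1, so 3207 is a Miller–Rabin witness and 8395 is composite.
Base 7246: x_0 = 7246^4197 mod 8395 = 806. x_0 ∉ {1, 8394} and s = 1, so 7246 is a Miller–Rabin witness and 8395 is composite.
The smallest witness among the given bases is 3207.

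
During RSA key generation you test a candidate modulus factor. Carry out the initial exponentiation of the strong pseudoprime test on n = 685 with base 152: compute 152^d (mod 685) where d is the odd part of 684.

n − 1 = 684 = 2^2 · 171, so s = 2 and d = 171.
Repeated squaring mod 685: 152^1 ≡ 152, 152^2 ≡ 499, 152^4 ≡ 346, 152^8 ≡ 526, 152^16 ≡ 621, 152^32 ≡ 671, 152^64 ≡ 196, 152^128 ≡ 56.
171 = 128 + 32 + 8 + 2 + 1, so 152^171 ≡ 56·671·526·499·152 ≡ 563 (mod 685).

563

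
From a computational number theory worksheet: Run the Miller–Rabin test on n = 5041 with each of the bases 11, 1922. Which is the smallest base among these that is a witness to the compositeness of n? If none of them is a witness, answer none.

n − 1 = 5040 = 2^4 · 315, so s = 4 and d = 315.
Base 11: x_0 = 11^315 mod 5041 = 5040. x_0 = 5040 ≡ −1, so 11 is not a witness.
Base 1922: x_0 = 1922^315 mod 5041 = 1. x_0 = 1, so 1922 is not a witness.
No listed base is a witness for 5041.

none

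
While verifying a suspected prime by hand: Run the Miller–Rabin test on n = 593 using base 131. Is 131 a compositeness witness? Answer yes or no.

n − 1 = 592 = 2^4 · 37, so s = 4 and d = 37.
Repeated squaring mod 593: 131^1 ≡ 131, 131^2 ≡ 557, 131^4 ≡ 110, 131^8 ≡ 240, 131^16 ≡ 79, 131^32 ≡ 311.
37 = 32 + 4 + 1, so 131^37 ≡ 311·110·131 ≡ 209 (mod 593).
x_0 = 131^37 mod 593 = 209.
x_0 is neither 1 nor 592, so continue squaring.
x_1 = 209^2 mod 593 = 392.
x_2 = 392^2 mod 593 = 77.
x_3 = 77^2 mod 593 = 592.
x_3 ≡ −1, so 131 is not a witness.

no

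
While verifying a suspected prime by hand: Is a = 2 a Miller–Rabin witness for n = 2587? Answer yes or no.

n − 1 = 2586 = 2^1 · 1293, so s = 1 and d = 1293.
By repeated squaring, 2^1293 ≡ 1656 (mod 2587).
x_0 = 2^1293 mod 2587 = 1656.
x_0 ∉ {1, 2586} and s = 1, so 2 is a Miller–Rabin witness and 2587 is composite.

yes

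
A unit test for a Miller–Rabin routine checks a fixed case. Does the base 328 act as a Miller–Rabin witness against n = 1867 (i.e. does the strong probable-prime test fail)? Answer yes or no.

no

n − 1 = 1866 = 2^1 · 933, so s = 1 and d = 933.
x_0 = 328^933 mod 1867 = 1.
x_0 = 1, so 328 is not a witness.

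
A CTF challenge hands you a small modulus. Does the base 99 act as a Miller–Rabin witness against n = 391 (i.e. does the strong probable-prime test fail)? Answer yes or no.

n − 1 = 390 = 2^1 · 195, so s = 1 and d = 195.
x_0 = 99^195 mod 391 = 126.
x_0 ∉ {1, 390} and s = 1, so 99 is a Miller–Rabin witness and 391 is composite.

yes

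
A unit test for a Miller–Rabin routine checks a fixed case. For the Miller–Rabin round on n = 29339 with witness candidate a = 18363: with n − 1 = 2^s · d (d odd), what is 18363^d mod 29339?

n − 1 = 29338 = 2^1 · 14669, so s = 1 and d = 14669.
18363^14669 mod 29339 = 29338.

29338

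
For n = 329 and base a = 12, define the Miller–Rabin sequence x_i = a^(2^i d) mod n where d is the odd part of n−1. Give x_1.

n − 1 = 328 = 2^3 · 41, so s = 3 and d = 41.
Repeated squaring mod 329: 12^1 ≡ 12, 12^2 ≡ 144, 12^4 ≡ 9, 12^8 ≡ 81, 12^16 ≡ 310, 12^32 ≡ 32.
41 = 32 + 8 + 1, so 12^41 ≡ 32·81·12 ≡ 178 (mod 329).
x_0 = 178.
x_1 = 178^2 mod 329 = 100.

100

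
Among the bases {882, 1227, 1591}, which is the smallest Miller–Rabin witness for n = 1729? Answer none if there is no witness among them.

n − 1 = 1728 = 2^6 · 27, so s = 6 and d = 27.
Base 882: x_0 = 882^27 mod 1729 = 1253. x_0 is neither 1 nor 1728, so continue squaring. x_1 = 1253^2 mod 1729 = 77. x_2 = 77^2 mod 1729 = 742. x_3 = 742^2 mod 1729 = 742. x_4 = 742^2 mod 1729 = 742. x_5 = 742^2 mod 1729 = 742. Reached i = s−1 = 5 without hitting −1: 882 is a Miller–Rabin witness and 1729 is composite.
Base 1227: x_0 = 1227^27 mod 1729 = 1464. x_0 is neither 1 nor 1728, so continue squaring. x_1 = 1464^2 mod 1729 = 1065. x_2 = 1065^2 mod 1729 = 1. x_2 = 1 but x_1 ≠ ±1, a nontrivial square root of 1 — 1227 is a witness and 1729 is composite.
Base 1591: x_0 = 1591^27 mod 1729 = 645. x_0 is neither 1 nor 1728, so continue squaring. x_1 = 645^2 mod 1729 = 1065. x_2 = 1065^2 mod 1729 = 1. x_2 = 1 but x_1 ≠ ±1, a nontrivial square root of 1 — 1591 is a witness and 1729 is composite.
The smallest witness among the given bases is 882.

882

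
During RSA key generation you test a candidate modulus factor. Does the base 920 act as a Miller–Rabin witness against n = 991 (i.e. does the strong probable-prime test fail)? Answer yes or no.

n − 1 = 990 = 2^1 · 495, so s = 1 and d = 495.
x_0 = 920^495 mod 991 = 990.
x_0 = 990 ≡ −1, so 920 is not a witness.

no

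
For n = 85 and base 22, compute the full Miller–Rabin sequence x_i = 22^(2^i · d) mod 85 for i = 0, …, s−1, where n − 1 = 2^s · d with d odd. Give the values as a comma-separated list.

82, 9

n − 1 = 84 = 2^2 · 21, so s = 2 and d = 21.
x_0 = 22^21 mod 85 = 82.
x_1 = 82^2 mod 85 = 9.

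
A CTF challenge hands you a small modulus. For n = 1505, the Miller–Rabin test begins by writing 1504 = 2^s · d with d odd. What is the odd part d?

47

Halving: 1504 → 752 → 376 → 188 → 94 → 47; 47 is odd.
So 1504 = 2^5 · 47.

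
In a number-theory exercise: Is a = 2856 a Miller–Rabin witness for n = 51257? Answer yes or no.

no

n − 1 = 51256 = 2^3 · 6407, so s = 3 and d = 6407.
Repeated squaring mod 51257: 2856^1 ≡ 2856, 2856^2 ≡ 6873, 2856^4 ≡ 30432, 2856^8 ≡ 46405, 2856^16 ≡ 14941, 2856^32 ≡ 9246, 2856^64 ≡ 43097, 2856^128 ≡ 2757, 2856^256 ≡ 15013, 2856^512 ≡ 13140, 2856^1024 ≡ 26024, 2856^2048 ≡ 41092, 2856^4096 ≡ 44370.
6407 = 4096 + 2048 + 256 + 4 + 2 + 1, so 2856^6407 ≡ 44370·41092·15013·30432·6873·2856 ≡ 51256 (mod 51257).
x_0 = 2856^6407 mod 51257 = 51256.
x_0 = 51256 ≡ −1, so 2856 is not a witness.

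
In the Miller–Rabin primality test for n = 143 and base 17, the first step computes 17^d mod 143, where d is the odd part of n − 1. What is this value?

n − 1 = 142 = 2^1 · 71, so s = 1 and d = 71.
17^71 mod 143 = 127.

127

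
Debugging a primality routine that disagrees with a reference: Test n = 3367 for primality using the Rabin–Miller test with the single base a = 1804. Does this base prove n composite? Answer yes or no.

no

n − 1 = 3366 = 2^1 · 1683, so s = 1 and d = 1683.
x_0 = 1804^1683 mod 3367 = 3366.
x_0 = 3366 ≡ −1, so 1804 is not a witness.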